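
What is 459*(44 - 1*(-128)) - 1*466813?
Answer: -387865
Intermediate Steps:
459*(44 - 1*(-128)) - 1*466813 = 459*(44 + 128) - 466813 = 459*172 - 466813 = 78948 - 466813 = -387865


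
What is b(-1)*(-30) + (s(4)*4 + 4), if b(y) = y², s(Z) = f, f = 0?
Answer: -26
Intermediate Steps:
s(Z) = 0
b(-1)*(-30) + (s(4)*4 + 4) = (-1)²*(-30) + (0*4 + 4) = 1*(-30) + (0 + 4) = -30 + 4 = -26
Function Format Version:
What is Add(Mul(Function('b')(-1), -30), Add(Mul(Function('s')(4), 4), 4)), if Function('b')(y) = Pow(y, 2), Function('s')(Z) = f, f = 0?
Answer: -26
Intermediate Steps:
Function('s')(Z) = 0
Add(Mul(Function('b')(-1), -30), Add(Mul(Function('s')(4), 4), 4)) = Add(Mul(Pow(-1, 2), -30), Add(Mul(0, 4), 4)) = Add(Mul(1, -30), Add(0, 4)) = Add(-30, 4) = -26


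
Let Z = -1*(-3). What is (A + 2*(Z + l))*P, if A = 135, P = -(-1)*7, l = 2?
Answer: 1015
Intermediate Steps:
Z = 3
P = 7 (P = -1*(-7) = 7)
(A + 2*(Z + l))*P = (135 + 2*(3 + 2))*7 = (135 + 2*5)*7 = (135 + 10)*7 = 145*7 = 1015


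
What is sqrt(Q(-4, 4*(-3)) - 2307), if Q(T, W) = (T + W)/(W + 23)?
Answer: I*sqrt(279323)/11 ≈ 48.046*I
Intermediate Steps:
Q(T, W) = (T + W)/(23 + W)
sqrt(Q(-4, 4*(-3)) - 2307) = sqrt((-4 + 4*(-3))/(23 + 4*(-3)) - 2307) = sqrt((-4 - 12)/(23 - 12) - 2307) = sqrt(-16/11 - 2307) = sqrt(-25393/11) = I*sqrt(279323)/11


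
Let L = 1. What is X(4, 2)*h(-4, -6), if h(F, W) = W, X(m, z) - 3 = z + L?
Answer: -36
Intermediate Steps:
X(m, z) = 4 + z (X(m, z) = 3 + (z + 1) = 3 + (1 + z) = 4 + z)
X(4, 2)*h(-4, -6) = (4 + 2)*(-6) = 6*(-6) = -36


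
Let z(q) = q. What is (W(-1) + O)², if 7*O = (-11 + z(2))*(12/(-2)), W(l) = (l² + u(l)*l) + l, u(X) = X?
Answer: 3721/49 ≈ 75.939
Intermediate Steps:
W(l) = l + 2*l² (W(l) = (l² + l*l) + l = (l² + l²) + l = 2*l² + l = l + 2*l²)
O = 54/7 (O = ((-11 + 2)*(12/(-2)))/7 = (-108*(-1)/2)/7 = (-9*(-6))/7 = (⅐)*54 = 54/7 ≈ 7.7143)
(W(-1) + O)² = (-(1 + 2*(-1)) + 54/7)² = (-(1 - 2) + 54/7)² = (-1*(-1) + 54/7)² = (1 + 54/7)² = (61/7)² = 3721/49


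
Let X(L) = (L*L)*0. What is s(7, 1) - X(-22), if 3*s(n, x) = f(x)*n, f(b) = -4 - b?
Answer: -35/3 ≈ -11.667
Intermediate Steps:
s(n, x) = n*(-4 - x)/3 (s(n, x) = ((-4 - x)*n)/3 = (n*(-4 - x))/3 = n*(-4 - x)/3)
X(L) = 0 (X(L) = L²*0 = 0)
s(7, 1) - X(-22) = -⅓*7*(4 + 1) - 1*0 = -⅓*7*5 + 0 = -35/3 + 0 = -35/3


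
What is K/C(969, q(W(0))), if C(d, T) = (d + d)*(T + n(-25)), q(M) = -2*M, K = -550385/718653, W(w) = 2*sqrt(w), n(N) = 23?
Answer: -550385/32033238822 ≈ -1.7182e-5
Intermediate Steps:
K = -550385/718653 (K = -550385*1/718653 = -550385/718653 ≈ -0.76586)
C(d, T) = 2*d*(23 + T) (C(d, T) = (d + d)*(T + 23) = (2*d)*(23 + T) = 2*d*(23 + T))
K/C(969, q(W(0))) = -550385*1/(1938*(23 - 4*sqrt(0)))/718653 = -550385*1/(1938*(23 - 4*0))/718653 = -550385*1/(1938*(23 - 2*0))/718653 = -550385*1/(1938*(23 + 0))/718653 = -550385/(718653*(2*969*23)) = -550385/718653/44574 = -550385/718653*1/44574 = -550385/32033238822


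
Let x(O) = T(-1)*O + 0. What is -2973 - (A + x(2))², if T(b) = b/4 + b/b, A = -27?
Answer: -14493/4 ≈ -3623.3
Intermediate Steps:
T(b) = 1 + b/4 (T(b) = b*(¼) + 1 = b/4 + 1 = 1 + b/4)
x(O) = 3*O/4 (x(O) = (1 + (¼)*(-1))*O + 0 = (1 - ¼)*O + 0 = 3*O/4 + 0 = 3*O/4)
-2973 - (A + x(2))² = -2973 - (-27 + (¾)*2)² = -2973 - (-27 + 3/2)² = -2973 - (-51/2)² = -2973 - 1*2601/4 = -2973 - 2601/4 = -14493/4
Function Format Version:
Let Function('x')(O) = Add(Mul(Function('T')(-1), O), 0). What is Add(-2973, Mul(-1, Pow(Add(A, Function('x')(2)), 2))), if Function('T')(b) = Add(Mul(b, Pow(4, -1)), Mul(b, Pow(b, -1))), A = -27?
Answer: Rational(-14493, 4) ≈ -3623.3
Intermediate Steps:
Function('T')(b) = Add(1, Mul(Rational(1, 4), b)) (Function('T')(b) = Add(Mul(b, Rational(1, 4)), 1) = Add(Mul(Rational(1, 4), b), 1) = Add(1, Mul(Rational(1, 4), b)))
Function('x')(O) = Mul(Rational(3, 4), O) (Function('x')(O) = Add(Mul(Add(1, Mul(Rational(1, 4), -1)), O), 0) = Add(Mul(Add(1, Rational(-1, 4)), O), 0) = Add(Mul(Rational(3, 4), O), 0) = Mul(Rational(3, 4), O))
Add(-2973, Mul(-1, Pow(Add(A, Function('x')(2)), 2))) = Add(-2973, Mul(-1, Pow(Add(-27, Mul(Rational(3, 4), 2)), 2))) = Add(-2973, Mul(-1, Pow(Add(-27, Rational(3, 2)), 2))) = Add(-2973, Mul(-1, Pow(Rational(-51, 2), 2))) = Add(-2973, Mul(-1, Rational(2601, 4))) = Add(-2973, Rational(-2601, 4)) = Rational(-14493, 4)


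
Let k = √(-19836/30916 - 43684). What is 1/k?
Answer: -I*√2609608700755/337638595 ≈ -0.0047845*I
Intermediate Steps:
k = I*√2609608700755/7729 (k = √(-19836*1/30916 - 43684) = √(-4959/7729 - 43684) = √(-337638595/7729) = I*√2609608700755/7729 ≈ 209.01*I)
1/k = 1/(I*√2609608700755/7729) = -I*√2609608700755/337638595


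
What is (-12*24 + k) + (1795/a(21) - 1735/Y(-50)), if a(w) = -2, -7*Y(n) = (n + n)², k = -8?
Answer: -2384571/2000 ≈ -1192.3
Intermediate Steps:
Y(n) = -4*n²/7 (Y(n) = -(n + n)²/7 = -4*n²/7)
(-12*24 + k) + (1795/a(21) - 1735/Y(-50)) = (-12*24 - 8) + (1795/(-2) - 1735/((-4/7*(-50)²))) = (-288 - 8) + (1795*(-½) - 1735/((-4/7*2500))) = -296 + (-1795/2 - 1735/(-10000/7)) = -296 + (-1795/2 - 1735*(-7/10000)) = -296 + (-1795/2 + 2429/2000) = -296 - 1792571/2000 = -2384571/2000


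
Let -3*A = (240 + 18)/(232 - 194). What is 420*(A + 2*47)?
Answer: 732060/19 ≈ 38530.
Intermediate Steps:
A = -43/19 (A = -(240 + 18)/(3*(232 - 194)) = -86/38 = -1/3*129/19 = -43/19 ≈ -2.2632)
420*(A + 2*47) = 420*(-43/19 + 2*47) = 420*(-43/19 + 94) = 420*(1743/19) = 732060/19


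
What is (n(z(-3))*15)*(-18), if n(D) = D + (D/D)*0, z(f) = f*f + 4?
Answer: -3510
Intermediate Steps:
z(f) = 4 + f**2 (z(f) = f**2 + 4 = 4 + f**2)
n(D) = D (n(D) = D + 1*0 = D + 0 = D)
(n(z(-3))*15)*(-18) = ((4 + (-3)**2)*15)*(-18) = ((4 + 9)*15)*(-18) = (13*15)*(-18) = 195*(-18) = -3510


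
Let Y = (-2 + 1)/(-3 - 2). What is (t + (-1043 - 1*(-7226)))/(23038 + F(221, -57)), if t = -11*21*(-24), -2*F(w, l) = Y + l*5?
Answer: 6515/12878 ≈ 0.50590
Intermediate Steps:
Y = 1/5 (Y = -1/(-5) = -1*(-1/5) = 1/5 ≈ 0.20000)
F(w, l) = -1/10 - 5*l/2 (F(w, l) = -(1/5 + l*5)/2 = -(1/5 + 5*l)/2 = -1/10 - 5*l/2)
t = 5544 (t = -231*(-24) = 5544)
(t + (-1043 - 1*(-7226)))/(23038 + F(221, -57)) = (5544 + (-1043 - 1*(-7226)))/(23038 + (-1/10 - 5/2*(-57))) = (5544 + (-1043 + 7226))/(23038 + (-1/10 + 285/2)) = (5544 + 6183)/(23038 + 712/5) = 11727/(115902/5) = 11727*(5/115902) = 6515/12878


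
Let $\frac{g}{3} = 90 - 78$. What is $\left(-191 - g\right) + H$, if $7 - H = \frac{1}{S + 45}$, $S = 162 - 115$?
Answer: $- \frac{20241}{92} \approx -220.01$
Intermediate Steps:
$g = 36$ ($g = 3 \left(90 - 78\right) = 3 \cdot 12 = 36$)
$S = 47$ ($S = 162 - 115 = 47$)
$H = \frac{643}{92}$ ($H = 7 - \frac{1}{47 + 45} = 7 - \frac{1}{92} = \frac{643}{92} \approx 6.9891$)
$\left(-191 - g\right) + H = \left(-191 - 36\right) + \frac{643}{92} = -227 + \frac{643}{92} = - \frac{20241}{92}$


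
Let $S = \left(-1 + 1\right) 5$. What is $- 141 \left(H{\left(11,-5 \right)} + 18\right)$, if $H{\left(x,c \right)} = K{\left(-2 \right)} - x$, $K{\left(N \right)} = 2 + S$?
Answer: $-1269$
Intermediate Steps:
$S = 0$ ($S = 0 \cdot 5 = 0$)
$K{\left(N \right)} = 2$ ($K{\left(N \right)} = 2 + 0 = 2$)
$H{\left(x,c \right)} = 2 - x$
$- 141 \left(H{\left(11,-5 \right)} + 18\right) = - 141 \left(\left(2 - 11\right) + 18\right) = - 141 \left(-9 + 18\right) = \left(-141\right) 9 = -1269$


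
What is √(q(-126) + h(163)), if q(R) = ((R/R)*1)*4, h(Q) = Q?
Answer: √167 ≈ 12.923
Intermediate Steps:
q(R) = 4 (q(R) = (1*1)*4 = 1*4 = 4)
√(q(-126) + h(163)) = √(4 + 163) = √167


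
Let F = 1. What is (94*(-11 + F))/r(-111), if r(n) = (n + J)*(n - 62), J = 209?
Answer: 470/8477 ≈ 0.055444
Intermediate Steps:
r(n) = (-62 + n)*(209 + n) (r(n) = (n + 209)*(n - 62) = (209 + n)*(-62 + n) = (-62 + n)*(209 + n))
(94*(-11 + F))/r(-111) = (94*(-11 + 1))/(-12958 + (-111)² + 147*(-111)) = (94*(-10))/(-12958 + 12321 - 16317) = -940/(-16954) = -940*(-1/16954) = 470/8477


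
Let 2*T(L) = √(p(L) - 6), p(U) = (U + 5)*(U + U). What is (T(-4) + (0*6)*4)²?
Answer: -7/2 ≈ -3.5000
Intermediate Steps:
p(U) = 2*U*(5 + U) (p(U) = (5 + U)*(2*U) = 2*U*(5 + U))
T(L) = √(-6 + 2*L*(5 + L))/2 (T(L) = √(2*L*(5 + L) - 6)/2 = √(-6 + 2*L*(5 + L))/2)
(T(-4) + (0*6)*4)² = (√2*√(-3 - 4*(5 - 4))/2 + (0*6)*4)² = (√2*√(-3 - 4*1)/2 + 0*4)² = (√2*√(-3 - 4)/2 + 0)² = (√2*√(-7)/2 + 0)² = (√2*(I*√7)/2 + 0)² = (I*√14/2 + 0)² = (I*√14/2)² = -7/2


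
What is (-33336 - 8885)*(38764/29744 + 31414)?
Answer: -896636610645/676 ≈ -1.3264e+9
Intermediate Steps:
(-33336 - 8885)*(38764/29744 + 31414) = -42221*(38764*(1/29744) + 31414) = -42221*(881/676 + 31414) = -42221*21236745/676 = -896636610645/676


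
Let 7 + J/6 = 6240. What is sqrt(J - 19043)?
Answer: sqrt(18355) ≈ 135.48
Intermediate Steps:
J = 37398 (J = -42 + 6*6240 = -42 + 37440 = 37398)
sqrt(J - 19043) = sqrt(37398 - 19043) = sqrt(18355)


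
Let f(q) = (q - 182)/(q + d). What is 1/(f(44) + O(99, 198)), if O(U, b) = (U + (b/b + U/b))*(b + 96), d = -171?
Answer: 127/3752607 ≈ 3.3843e-5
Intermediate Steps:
f(q) = (-182 + q)/(-171 + q) (f(q) = (q - 182)/(q - 171) = (-182 + q)/(-171 + q))
O(U, b) = (96 + b)*(1 + U + U/b) (O(U, b) = (U + (1 + U/b))*(96 + b) = (1 + U + U/b)*(96 + b) = (96 + b)*(1 + U + U/b))
1/(f(44) + O(99, 198)) = 1/((-182 + 44)/(-171 + 44) + (96 + 198 + 97*99 + 99*198 + 96*99/198)) = 1/(-138/(-127) + (96 + 198 + 9603 + 19602 + 96*99*(1/198))) = 1/(-1/127*(-138) + (96 + 198 + 9603 + 19602 + 48)) = 1/(138/127 + 29547) = 1/(3752607/127) = 127/3752607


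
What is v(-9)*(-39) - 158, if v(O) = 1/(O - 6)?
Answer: -777/5 ≈ -155.40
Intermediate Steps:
v(O) = 1/(-6 + O)
v(-9)*(-39) - 158 = -39/(-6 - 9) - 158 = -39/(-15) - 158 = -1/15*(-39) - 158 = 13/5 - 158 = -777/5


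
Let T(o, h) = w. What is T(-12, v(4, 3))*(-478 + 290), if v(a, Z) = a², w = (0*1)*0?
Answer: 0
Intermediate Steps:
w = 0 (w = 0*0 = 0)
T(o, h) = 0
T(-12, v(4, 3))*(-478 + 290) = 0*(-478 + 290) = 0*(-188) = 0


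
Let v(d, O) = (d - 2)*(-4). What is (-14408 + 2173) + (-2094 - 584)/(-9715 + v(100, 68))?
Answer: -123656467/10107 ≈ -12235.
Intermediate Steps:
v(d, O) = 8 - 4*d (v(d, O) = (-2 + d)*(-4) = 8 - 4*d)
(-14408 + 2173) + (-2094 - 584)/(-9715 + v(100, 68)) = (-14408 + 2173) + (-2094 - 584)/(-9715 + (8 - 4*100)) = -12235 - 2678/(-9715 + (8 - 400)) = -12235 - 2678/(-9715 - 392) = -12235 - 2678/(-10107) = -12235 - 2678*(-1/10107) = -12235 + 2678/10107 = -123656467/10107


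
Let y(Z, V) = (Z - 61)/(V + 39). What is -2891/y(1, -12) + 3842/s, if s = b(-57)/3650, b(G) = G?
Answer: -278982917/1140 ≈ -2.4472e+5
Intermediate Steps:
y(Z, V) = (-61 + Z)/(39 + V)
s = -57/3650 ≈ -0.015616
-2891/y(1, -12) + 3842/s = -2891*(39 - 12)/(-61 + 1) + 3842/(-57/3650) = -2891/(-60/27) + 3842*(-3650/57) = -2891/((1/27)*(-60)) - 14023300/57 = -2891/(-20/9) - 14023300/57 = -2891*(-9/20) - 14023300/57 = 26019/20 - 14023300/57 = -278982917/1140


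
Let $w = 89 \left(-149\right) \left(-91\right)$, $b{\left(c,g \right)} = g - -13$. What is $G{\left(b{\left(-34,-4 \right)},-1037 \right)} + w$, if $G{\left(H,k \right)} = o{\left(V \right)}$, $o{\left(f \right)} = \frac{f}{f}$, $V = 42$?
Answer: $1206752$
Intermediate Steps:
$o{\left(f \right)} = 1$
$b{\left(c,g \right)} = 13 + g$ ($b{\left(c,g \right)} = g + 13 = 13 + g$)
$G{\left(H,k \right)} = 1$
$w = 1206751$ ($w = \left(-13261\right) \left(-91\right) = 1206751$)
$G{\left(b{\left(-34,-4 \right)},-1037 \right)} + w = 1 + 1206751 = 1206752$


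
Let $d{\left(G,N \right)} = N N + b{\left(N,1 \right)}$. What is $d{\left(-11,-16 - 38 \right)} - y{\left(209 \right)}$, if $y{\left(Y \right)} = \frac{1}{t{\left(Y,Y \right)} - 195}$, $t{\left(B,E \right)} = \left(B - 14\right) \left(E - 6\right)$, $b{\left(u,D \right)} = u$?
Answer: $\frac{112734179}{39390} \approx 2862.0$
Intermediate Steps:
$t{\left(B,E \right)} = \left(-14 + B\right) \left(-6 + E\right)$
$d{\left(G,N \right)} = N + N^{2}$ ($d{\left(G,N \right)} = N N + N = N^{2} + N = N + N^{2}$)
$y{\left(Y \right)} = \frac{1}{-111 + Y^{2} - 20 Y}$ ($y{\left(Y \right)} = \frac{1}{\left(84 - 14 Y - 6 Y + Y Y\right) - 195} = \frac{1}{\left(84 - 14 Y - 6 Y + Y^{2}\right) - 195} = \frac{1}{\left(84 + Y^{2} - 20 Y\right) - 195} = \frac{1}{-111 + Y^{2} - 20 Y}$)
$d{\left(-11,-16 - 38 \right)} - y{\left(209 \right)} = \left(-16 - 38\right) \left(1 - 54\right) - \frac{1}{-111 + 209^{2} - 4180} = - 54 \left(1 - 54\right) - \frac{1}{-111 + 43681 - 4180} = \left(-54\right) \left(-53\right) - \frac{1}{39390} = 2862 - \frac{1}{39390} = \frac{112734179}{39390}$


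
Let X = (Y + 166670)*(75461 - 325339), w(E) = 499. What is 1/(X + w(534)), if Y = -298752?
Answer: 1/33004386495 ≈ 3.0299e-11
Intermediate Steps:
X = 33004385996 (X = (-298752 + 166670)*(75461 - 325339) = -132082*(-249878) = 33004385996)
1/(X + w(534)) = 1/(33004385996 + 499) = 1/33004386495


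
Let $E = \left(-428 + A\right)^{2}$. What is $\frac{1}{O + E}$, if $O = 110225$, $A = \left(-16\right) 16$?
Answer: $\frac{1}{578081} \approx 1.7299 \cdot 10^{-6}$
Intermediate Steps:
$A = -256$
$E = 467856$ ($E = \left(-428 - 256\right)^{2} = \left(-684\right)^{2} = 467856$)
$\frac{1}{O + E} = \frac{1}{110225 + 467856} = \frac{1}{578081}$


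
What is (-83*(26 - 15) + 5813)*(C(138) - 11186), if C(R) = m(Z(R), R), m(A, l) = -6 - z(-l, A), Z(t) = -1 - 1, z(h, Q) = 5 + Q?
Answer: -54855500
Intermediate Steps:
Z(t) = -2
m(A, l) = -11 - A (m(A, l) = -6 - (5 + A) = -6 + (-5 - A) = -11 - A)
C(R) = -9 (C(R) = -11 - 1*(-2) = -11 + 2 = -9)
(-83*(26 - 15) + 5813)*(C(138) - 11186) = (-83*(26 - 15) + 5813)*(-9 - 11186) = (-83*11 + 5813)*(-11195) = (-913 + 5813)*(-11195) = 4900*(-11195) = -54855500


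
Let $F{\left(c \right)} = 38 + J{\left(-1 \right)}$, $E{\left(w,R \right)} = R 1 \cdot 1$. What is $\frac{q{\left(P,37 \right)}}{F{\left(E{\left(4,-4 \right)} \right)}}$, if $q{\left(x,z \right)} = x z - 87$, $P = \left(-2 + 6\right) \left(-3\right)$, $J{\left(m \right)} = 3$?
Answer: $- \frac{531}{41} \approx -12.951$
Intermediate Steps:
$E{\left(w,R \right)} = R$ ($E{\left(w,R \right)} = R 1 = R$)
$P = -12$ ($P = 4 \left(-3\right) = -12$)
$q{\left(x,z \right)} = -87 + x z$
$F{\left(c \right)} = 41$ ($F{\left(c \right)} = 38 + 3 = 41$)
$\frac{q{\left(P,37 \right)}}{F{\left(E{\left(4,-4 \right)} \right)}} = \frac{-87 - 444}{41} = \left(-87 - 444\right) \frac{1}{41} = \left(-531\right) \frac{1}{41} = - \frac{531}{41}$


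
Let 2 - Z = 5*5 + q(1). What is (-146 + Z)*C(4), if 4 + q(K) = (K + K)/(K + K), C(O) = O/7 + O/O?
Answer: -1826/7 ≈ -260.86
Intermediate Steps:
C(O) = 1 + O/7 (C(O) = O*(1/7) + 1 = O/7 + 1 = 1 + O/7)
q(K) = -3 (q(K) = -4 + (K + K)/(K + K) = -4 + (2*K)/((2*K)) = -4 + (2*K)*(1/(2*K)) = -4 + 1 = -3)
Z = -20 (Z = 2 - (5*5 - 3) = 2 - (25 - 3) = 2 - 1*22 = 2 - 22 = -20)
(-146 + Z)*C(4) = (-146 - 20)*(1 + (1/7)*4) = -166*(1 + 4/7) = -166*11/7 = -1826/7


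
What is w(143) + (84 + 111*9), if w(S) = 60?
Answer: 1143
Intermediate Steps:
w(143) + (84 + 111*9) = 60 + (84 + 111*9) = 60 + (84 + 999) = 60 + 1083 = 1143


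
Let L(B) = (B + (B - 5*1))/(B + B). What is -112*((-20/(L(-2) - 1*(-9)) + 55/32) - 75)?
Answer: 151319/18 ≈ 8406.6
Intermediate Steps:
L(B) = (-5 + 2*B)/(2*B) (L(B) = (B + (B - 5))/((2*B)) = (B + (-5 + B))*(1/(2*B)) = (-5 + 2*B)*(1/(2*B)) = (-5 + 2*B)/(2*B))
-112*((-20/(L(-2) - 1*(-9)) + 55/32) - 75) = -112*((-20/((-5/2 - 2)/(-2) - 1*(-9)) + 55/32) - 75) = -112*((-20/(-1/2*(-9/2) + 9) + 55*(1/32)) - 75) = -112*((-20/(9/4 + 9) + 55/32) - 75) = -112*((-20/45/4 + 55/32) - 75) = -112*((-20*4/45 + 55/32) - 75) = -112*((-16/9 + 55/32) - 75) = -112*(-17/288 - 75) = -112*(-21617/288) = 151319/18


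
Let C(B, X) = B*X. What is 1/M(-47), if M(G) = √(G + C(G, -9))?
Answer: √94/188 ≈ 0.051571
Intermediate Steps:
M(G) = 2*√2*√(-G) (M(G) = √(G + G*(-9)) = √(G - 9*G) = √(-8*G) = 2*√2*√(-G))
1/M(-47) = 1/(2*√2*√(-1*(-47))) = 1/(2*√2*√47) = 1/(2*√94) = √94/188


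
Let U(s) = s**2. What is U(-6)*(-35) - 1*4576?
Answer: -5836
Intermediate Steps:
U(-6)*(-35) - 1*4576 = (-6)**2*(-35) - 1*4576 = 36*(-35) - 4576 = -1260 - 4576 = -5836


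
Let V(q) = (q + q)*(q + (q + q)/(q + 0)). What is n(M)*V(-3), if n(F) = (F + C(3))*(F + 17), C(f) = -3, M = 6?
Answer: 414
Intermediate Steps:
V(q) = 2*q*(2 + q) (V(q) = (2*q)*(q + (2*q)/q) = (2*q)*(q + 2) = (2*q)*(2 + q) = 2*q*(2 + q))
n(F) = (-3 + F)*(17 + F) (n(F) = (F - 3)*(F + 17) = (-3 + F)*(17 + F))
n(M)*V(-3) = (-51 + 6² + 14*6)*(2*(-3)*(2 - 3)) = (-51 + 36 + 84)*(2*(-3)*(-1)) = 69*6 = 414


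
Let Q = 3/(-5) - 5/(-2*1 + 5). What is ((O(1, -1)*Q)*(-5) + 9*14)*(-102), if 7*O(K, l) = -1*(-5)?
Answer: -95744/7 ≈ -13678.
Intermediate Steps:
O(K, l) = 5/7 (O(K, l) = (-1*(-5))/7 = (1/7)*5 = 5/7)
Q = -34/15 (Q = 3*(-1/5) - 5/(-2 + 5) = -3/5 - 5/3 = -34/15 ≈ -2.2667)
((O(1, -1)*Q)*(-5) + 9*14)*(-102) = (((5/7)*(-34/15))*(-5) + 9*14)*(-102) = (-34/21*(-5) + 126)*(-102) = (170/21 + 126)*(-102) = (2816/21)*(-102) = -95744/7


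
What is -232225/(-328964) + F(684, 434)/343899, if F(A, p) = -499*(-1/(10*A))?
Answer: 136563967458509/193452967987560 ≈ 0.70593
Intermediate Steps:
F(A, p) = 499/(10*A) (F(A, p) = -499*(-1/(10*A)) = -(-499)/(10*A) = 499/(10*A))
-232225/(-328964) + F(684, 434)/343899 = -232225/(-328964) + ((499/10)/684)/343899 = -232225*(-1/328964) + ((499/10)*(1/684))*(1/343899) = 232225/328964 + (499/6840)*(1/343899) = 232225/328964 + 499/2352269160 = 136563967458509/193452967987560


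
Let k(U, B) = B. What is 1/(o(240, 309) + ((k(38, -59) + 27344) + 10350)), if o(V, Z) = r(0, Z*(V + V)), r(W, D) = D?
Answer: 1/185955 ≈ 5.3776e-6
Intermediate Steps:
o(V, Z) = 2*V*Z (o(V, Z) = Z*(V + V) = Z*(2*V) = 2*V*Z)
1/(o(240, 309) + ((k(38, -59) + 27344) + 10350)) = 1/(2*240*309 + ((-59 + 27344) + 10350)) = 1/(148320 + (27285 + 10350)) = 1/(148320 + 37635) = 1/185955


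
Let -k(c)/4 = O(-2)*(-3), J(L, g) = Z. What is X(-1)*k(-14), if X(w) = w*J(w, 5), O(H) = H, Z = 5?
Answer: 120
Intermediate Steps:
J(L, g) = 5
k(c) = -24 (k(c) = -(-8)*(-3) = -4*6 = -24)
X(w) = 5*w (X(w) = w*5 = 5*w)
X(-1)*k(-14) = (5*(-1))*(-24) = -5*(-24) = 120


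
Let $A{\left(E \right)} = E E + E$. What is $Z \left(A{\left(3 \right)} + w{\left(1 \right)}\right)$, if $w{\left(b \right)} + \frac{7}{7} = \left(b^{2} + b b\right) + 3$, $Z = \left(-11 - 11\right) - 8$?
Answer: $-480$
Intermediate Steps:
$Z = -30$ ($Z = -22 - 8 = -30$)
$A{\left(E \right)} = E + E^{2}$ ($A{\left(E \right)} = E^{2} + E = E + E^{2}$)
$w{\left(b \right)} = 2 + 2 b^{2}$ ($w{\left(b \right)} = -1 + \left(\left(b^{2} + b b\right) + 3\right) = -1 + \left(\left(b^{2} + b^{2}\right) + 3\right) = -1 + \left(2 b^{2} + 3\right) = -1 + \left(3 + 2 b^{2}\right) = 2 + 2 b^{2}$)
$Z \left(A{\left(3 \right)} + w{\left(1 \right)}\right) = - 30 \left(3 \left(1 + 3\right) + \left(2 + 2 \cdot 1^{2}\right)\right) = - 30 \left(3 \cdot 4 + \left(2 + 2 \cdot 1\right)\right) = - 30 \left(12 + \left(2 + 2\right)\right) = - 30 \left(12 + 4\right) = \left(-30\right) 16 = -480$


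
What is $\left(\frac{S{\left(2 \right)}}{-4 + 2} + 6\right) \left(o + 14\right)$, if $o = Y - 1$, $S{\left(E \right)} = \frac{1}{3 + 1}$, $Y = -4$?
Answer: $\frac{423}{8} \approx 52.875$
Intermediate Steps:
$S{\left(E \right)} = \frac{1}{4}$
$o = -5$ ($o = -4 - 1 = -5$)
$\left(\frac{S{\left(2 \right)}}{-4 + 2} + 6\right) \left(o + 14\right) = \left(\frac{1}{4 \left(-4 + 2\right)} + 6\right) \left(-5 + 14\right) = \left(\frac{1}{4 \left(-2\right)} + 6\right) 9 = \left(\frac{1}{4} \left(- \frac{1}{2}\right) + 6\right) 9 = \left(- \frac{1}{8} + 6\right) 9 = \frac{47}{8} \cdot 9 = \frac{423}{8}$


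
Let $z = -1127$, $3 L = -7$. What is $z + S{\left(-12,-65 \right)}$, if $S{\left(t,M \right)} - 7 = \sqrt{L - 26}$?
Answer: $-1120 + \frac{i \sqrt{255}}{3} \approx -1120.0 + 5.3229 i$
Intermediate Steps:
$L = - \frac{7}{3}$ ($L = \frac{1}{3} \left(-7\right) = - \frac{7}{3} \approx -2.3333$)
$S{\left(t,M \right)} = 7 + \frac{i \sqrt{255}}{3}$ ($S{\left(t,M \right)} = 7 + \sqrt{- \frac{7}{3} - 26} = 7 + \sqrt{- \frac{85}{3}} = 7 + \frac{i \sqrt{255}}{3}$)
$z + S{\left(-12,-65 \right)} = -1127 + \left(7 + \frac{i \sqrt{255}}{3}\right) = -1120 + \frac{i \sqrt{255}}{3}$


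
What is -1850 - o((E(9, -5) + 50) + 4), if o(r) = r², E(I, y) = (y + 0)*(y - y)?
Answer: -4766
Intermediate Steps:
E(I, y) = 0 (E(I, y) = y*0 = 0)
-1850 - o((E(9, -5) + 50) + 4) = -1850 - ((0 + 50) + 4)² = -1850 - (50 + 4)² = -1850 - 1*54² = -1850 - 1*2916 = -1850 - 2916 = -4766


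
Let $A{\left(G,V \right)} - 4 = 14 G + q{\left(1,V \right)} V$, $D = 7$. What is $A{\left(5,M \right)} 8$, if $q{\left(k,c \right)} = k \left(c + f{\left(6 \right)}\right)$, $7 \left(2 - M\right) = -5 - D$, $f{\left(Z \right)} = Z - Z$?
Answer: $\frac{34416}{49} \approx 702.37$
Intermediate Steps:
$f{\left(Z \right)} = 0$
$M = \frac{26}{7}$ ($M = 2 - \frac{-5 - 7}{7} = 2 - - \frac{12}{7} = 2 + \frac{12}{7} = \frac{26}{7} \approx 3.7143$)
$q{\left(k,c \right)} = c k$ ($q{\left(k,c \right)} = k \left(c + 0\right) = k c = c k$)
$A{\left(G,V \right)} = 4 + V^{2} + 14 G$ ($A{\left(G,V \right)} = 4 + \left(14 G + V 1 V\right) = 4 + \left(14 G + V V\right) = 4 + \left(14 G + V^{2}\right) = 4 + \left(V^{2} + 14 G\right) = 4 + V^{2} + 14 G$)
$A{\left(5,M \right)} 8 = \left(4 + \left(\frac{26}{7}\right)^{2} + 14 \cdot 5\right) 8 = \left(4 + \frac{676}{49} + 70\right) 8 = \frac{4302}{49} \cdot 8 = \frac{34416}{49}$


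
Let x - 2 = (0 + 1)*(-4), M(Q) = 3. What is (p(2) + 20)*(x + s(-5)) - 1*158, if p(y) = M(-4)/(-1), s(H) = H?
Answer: -277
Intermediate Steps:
x = -2 (x = 2 + (0 + 1)*(-4) = 2 + 1*(-4) = 2 - 4 = -2)
p(y) = -3 (p(y) = 3/(-1) = 3*(-1) = -3)
(p(2) + 20)*(x + s(-5)) - 1*158 = (-3 + 20)*(-2 - 5) - 1*158 = 17*(-7) - 158 = -119 - 158 = -277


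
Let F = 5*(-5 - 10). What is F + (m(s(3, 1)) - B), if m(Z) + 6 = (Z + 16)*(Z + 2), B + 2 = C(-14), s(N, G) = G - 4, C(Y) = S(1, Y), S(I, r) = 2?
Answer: -94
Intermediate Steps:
C(Y) = 2
F = -75 (F = 5*(-15) = -75)
s(N, G) = -4 + G
B = 0 (B = -2 + 2 = 0)
m(Z) = -6 + (2 + Z)*(16 + Z) (m(Z) = -6 + (Z + 16)*(Z + 2) = -6 + (16 + Z)*(2 + Z) = -6 + (2 + Z)*(16 + Z))
F + (m(s(3, 1)) - B) = -75 + ((26 + (-4 + 1)**2 + 18*(-4 + 1)) - 1*0) = -75 + ((26 + (-3)**2 + 18*(-3)) + 0) = -75 + ((26 + 9 - 54) + 0) = -75 + (-19 + 0) = -75 - 19 = -94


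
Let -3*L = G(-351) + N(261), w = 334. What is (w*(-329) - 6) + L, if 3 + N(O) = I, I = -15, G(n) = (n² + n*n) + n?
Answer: -191903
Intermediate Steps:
G(n) = n + 2*n² (G(n) = (n² + n²) + n = 2*n² + n = n + 2*n²)
N(O) = -18 (N(O) = -3 - 15 = -18)
L = -82011 (L = -(-351*(1 + 2*(-351)) - 18)/3 = -(-351*(1 - 702) - 18)/3 = -(-351*(-701) - 18)/3 = -(246051 - 18)/3 = -⅓*246033 = -82011)
(w*(-329) - 6) + L = (334*(-329) - 6) - 82011 = (-109886 - 6) - 82011 = -109892 - 82011 = -191903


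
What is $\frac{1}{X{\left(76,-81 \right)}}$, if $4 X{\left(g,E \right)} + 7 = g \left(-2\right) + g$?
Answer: $- \frac{4}{83} \approx -0.048193$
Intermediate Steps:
$X{\left(g,E \right)} = - \frac{7}{4} - \frac{g}{4}$ ($X{\left(g,E \right)} = - \frac{7}{4} + \frac{g \left(-2\right) + g}{4} = - \frac{7}{4} + \frac{- 2 g + g}{4} = - \frac{7}{4} + \frac{\left(-1\right) g}{4} = - \frac{7}{4} - \frac{g}{4}$)
$\frac{1}{X{\left(76,-81 \right)}} = \frac{1}{- \frac{7}{4} - 19} = \frac{1}{- \frac{83}{4}} = - \frac{4}{83}$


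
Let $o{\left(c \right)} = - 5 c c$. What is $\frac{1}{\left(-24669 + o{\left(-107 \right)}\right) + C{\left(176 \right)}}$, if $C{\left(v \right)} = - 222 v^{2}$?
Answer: $- \frac{1}{6958586} \approx -1.4371 \cdot 10^{-7}$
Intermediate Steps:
$o{\left(c \right)} = - 5 c^{2}$
$\frac{1}{\left(-24669 + o{\left(-107 \right)}\right) + C{\left(176 \right)}} = \frac{1}{\left(-24669 - 5 \left(-107\right)^{2}\right) - 222 \cdot 176^{2}} = \frac{1}{\left(-24669 - 57245\right) - 6876672} = \frac{1}{-81914 - 6876672} = \frac{1}{-6958586} = - \frac{1}{6958586}$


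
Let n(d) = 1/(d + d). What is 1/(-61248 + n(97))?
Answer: -194/11882111 ≈ -1.6327e-5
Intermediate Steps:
n(d) = 1/(2*d)
1/(-61248 + n(97)) = 1/(-61248 + (½)/97) = 1/(-61248 + (½)*(1/97)) = 1/(-61248 + 1/194) = 1/(-11882111/194) = -194/11882111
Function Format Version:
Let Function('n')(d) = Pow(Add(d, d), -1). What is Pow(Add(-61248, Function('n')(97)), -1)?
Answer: Rational(-194, 11882111) ≈ -1.6327e-5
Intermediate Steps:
Function('n')(d) = Mul(Rational(1, 2), Pow(d, -1)) (Function('n')(d) = Pow(Mul(2, d), -1) = Mul(Rational(1, 2), Pow(d, -1)))
Pow(Add(-61248, Function('n')(97)), -1) = Pow(Add(-61248, Mul(Rational(1, 2), Pow(97, -1))), -1) = Pow(Add(-61248, Mul(Rational(1, 2), Rational(1, 97))), -1) = Pow(Add(-61248, Rational(1, 194)), -1) = Pow(Rational(-11882111, 194), -1) = Rational(-194, 11882111)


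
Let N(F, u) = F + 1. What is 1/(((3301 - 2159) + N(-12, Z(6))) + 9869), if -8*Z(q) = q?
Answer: 1/11000 ≈ 9.0909e-5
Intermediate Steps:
Z(q) = -q/8
N(F, u) = 1 + F
1/(((3301 - 2159) + N(-12, Z(6))) + 9869) = 1/(((3301 - 2159) + (1 - 12)) + 9869) = 1/((1142 - 11) + 9869) = 1/(1131 + 9869) = 1/11000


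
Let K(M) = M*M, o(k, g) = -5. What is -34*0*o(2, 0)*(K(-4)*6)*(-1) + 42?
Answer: 42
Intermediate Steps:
K(M) = M**2
-34*0*o(2, 0)*(K(-4)*6)*(-1) + 42 = -34*0*(-5)*((-4)**2*6)*(-1) + 42 = -0*(16*6)*(-1) + 42 = -0*96*(-1) + 42 = -0*(-96) + 42 = -34*0 + 42 = 0 + 42 = 42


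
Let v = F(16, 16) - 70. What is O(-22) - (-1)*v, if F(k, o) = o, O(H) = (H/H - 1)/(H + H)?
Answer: -54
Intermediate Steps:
O(H) = 0 (O(H) = (1 - 1)/((2*H)) = 0*(1/(2*H)) = 0)
v = -54 (v = 16 - 70 = -54)
O(-22) - (-1)*v = 0 - (-1)*(-54) = 0 - 1*54 = 0 - 54 = -54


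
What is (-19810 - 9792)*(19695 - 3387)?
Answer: -482749416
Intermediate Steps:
(-19810 - 9792)*(19695 - 3387) = -29602*16308 = -482749416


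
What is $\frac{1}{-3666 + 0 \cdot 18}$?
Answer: $- \frac{1}{3666} \approx -0.00027278$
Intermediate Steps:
$\frac{1}{-3666 + 0 \cdot 18} = \frac{1}{-3666 + 0} = \frac{1}{-3666} = - \frac{1}{3666}$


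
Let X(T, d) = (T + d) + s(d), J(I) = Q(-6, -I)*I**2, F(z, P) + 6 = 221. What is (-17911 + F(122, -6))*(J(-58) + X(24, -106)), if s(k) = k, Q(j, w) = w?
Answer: -3449375104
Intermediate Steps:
F(z, P) = 215 (F(z, P) = -6 + 221 = 215)
J(I) = -I**3 (J(I) = (-I)*I**2 = -I**3)
X(T, d) = T + 2*d (X(T, d) = (T + d) + d = T + 2*d)
(-17911 + F(122, -6))*(J(-58) + X(24, -106)) = (-17911 + 215)*(-1*(-58)**3 + (24 + 2*(-106))) = -17696*(-1*(-195112) + (24 - 212)) = -17696*(195112 - 188) = -17696*194924 = -3449375104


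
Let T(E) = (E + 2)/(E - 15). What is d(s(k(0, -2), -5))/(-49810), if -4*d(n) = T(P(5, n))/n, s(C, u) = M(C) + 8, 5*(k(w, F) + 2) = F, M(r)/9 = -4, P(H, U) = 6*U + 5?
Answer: -23/141858880 ≈ -1.6213e-7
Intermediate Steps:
P(H, U) = 5 + 6*U
M(r) = -36 (M(r) = 9*(-4) = -36)
k(w, F) = -2 + F/5
T(E) = (2 + E)/(-15 + E)
s(C, u) = -28 (s(C, u) = -36 + 8 = -28)
d(n) = -(7 + 6*n)/(4*n*(-10 + 6*n)) (d(n) = -(2 + (5 + 6*n))/(-15 + (5 + 6*n))/(4*n) = -(7 + 6*n)/(-10 + 6*n)/(4*n) = -(7 + 6*n)/(4*n*(-10 + 6*n)))
d(s(k(0, -2), -5))/(-49810) = ((⅛)*(-7 - 6*(-28))/(-28*(-5 + 3*(-28))))/(-49810) = ((⅛)*(-1/28)*(-7 + 168)/(-5 - 84))*(-1/49810) = ((⅛)*(-1/28)*161/(-89))*(-1/49810) = ((⅛)*(-1/28)*(-1/89)*161)*(-1/49810) = (23/2848)*(-1/49810) = -23/141858880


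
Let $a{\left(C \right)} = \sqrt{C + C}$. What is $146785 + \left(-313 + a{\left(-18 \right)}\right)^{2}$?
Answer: $244718 - 3756 i \approx 2.4472 \cdot 10^{5} - 3756.0 i$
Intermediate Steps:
$a{\left(C \right)} = \sqrt{2} \sqrt{C}$ ($a{\left(C \right)} = \sqrt{2 C} = \sqrt{2} \sqrt{C}$)
$146785 + \left(-313 + a{\left(-18 \right)}\right)^{2} = 146785 + \left(-313 + \sqrt{2} \sqrt{-18}\right)^{2} = 146785 + \left(-313 + \sqrt{2} \cdot 3 i \sqrt{2}\right)^{2} = 146785 + \left(-313 + 6 i\right)^{2}$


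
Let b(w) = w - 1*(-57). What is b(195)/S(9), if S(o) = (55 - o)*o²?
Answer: 14/207 ≈ 0.067633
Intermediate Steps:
b(w) = 57 + w (b(w) = w + 57 = 57 + w)
S(o) = o²*(55 - o)
b(195)/S(9) = (57 + 195)/((9²*(55 - 1*9))) = 252/((81*(55 - 9))) = 252/((81*46)) = 252/3726 = 252*(1/3726) = 14/207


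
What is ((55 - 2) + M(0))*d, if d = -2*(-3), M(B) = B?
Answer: 318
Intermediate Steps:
d = 6
((55 - 2) + M(0))*d = ((55 - 2) + 0)*6 = (53 + 0)*6 = 53*6 = 318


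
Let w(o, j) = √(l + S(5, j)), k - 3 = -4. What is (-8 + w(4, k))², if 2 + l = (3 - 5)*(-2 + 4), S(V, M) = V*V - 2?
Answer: (8 - √17)² ≈ 15.030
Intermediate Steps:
S(V, M) = -2 + V² (S(V, M) = V² - 2 = -2 + V²)
l = -6 (l = -2 + (3 - 5)*(-2 + 4) = -2 - 2*2 = -2 - 4 = -6)
k = -1 (k = 3 - 4 = -1)
w(o, j) = √17 (w(o, j) = √(-6 + (-2 + 5²)) = √(-6 + (-2 + 25)) = √(-6 + 23) = √17)
(-8 + w(4, k))² = (-8 + √17)²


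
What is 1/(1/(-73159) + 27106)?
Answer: 73159/1983047853 ≈ 3.6892e-5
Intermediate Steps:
1/(1/(-73159) + 27106) = 1/(-1/73159 + 27106) = 1/(1983047853/73159) = 73159/1983047853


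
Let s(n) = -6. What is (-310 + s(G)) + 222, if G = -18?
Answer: -94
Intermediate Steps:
(-310 + s(G)) + 222 = (-310 - 6) + 222 = -316 + 222 = -94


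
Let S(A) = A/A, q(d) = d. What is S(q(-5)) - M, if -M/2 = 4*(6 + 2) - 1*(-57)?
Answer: 179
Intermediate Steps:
S(A) = 1
M = -178 (M = -2*(4*(6 + 2) - 1*(-57)) = -2*(4*8 + 57) = -2*(32 + 57) = -2*89 = -178)
S(q(-5)) - M = 1 - 1*(-178) = 1 + 178 = 179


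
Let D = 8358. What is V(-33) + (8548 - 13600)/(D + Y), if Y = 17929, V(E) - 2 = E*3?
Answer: -2554891/26287 ≈ -97.192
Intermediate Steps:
V(E) = 2 + 3*E (V(E) = 2 + E*3 = 2 + 3*E)
V(-33) + (8548 - 13600)/(D + Y) = (2 + 3*(-33)) + (8548 - 13600)/(8358 + 17929) = (2 - 99) - 5052/26287 = -97 - 5052*1/26287 = -97 - 5052/26287 = -2554891/26287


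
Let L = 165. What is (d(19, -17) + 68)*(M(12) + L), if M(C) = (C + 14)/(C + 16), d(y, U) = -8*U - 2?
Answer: 234623/7 ≈ 33518.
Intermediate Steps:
d(y, U) = -2 - 8*U
M(C) = (14 + C)/(16 + C)
(d(19, -17) + 68)*(M(12) + L) = ((-2 - 8*(-17)) + 68)*((14 + 12)/(16 + 12) + 165) = ((-2 + 136) + 68)*(26/28 + 165) = (134 + 68)*((1/28)*26 + 165) = 202*(13/14 + 165) = 202*(2323/14) = 234623/7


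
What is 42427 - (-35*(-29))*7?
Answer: 35322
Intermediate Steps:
42427 - (-35*(-29))*7 = 42427 - 1015*7 = 42427 - 1*7105 = 42427 - 7105 = 35322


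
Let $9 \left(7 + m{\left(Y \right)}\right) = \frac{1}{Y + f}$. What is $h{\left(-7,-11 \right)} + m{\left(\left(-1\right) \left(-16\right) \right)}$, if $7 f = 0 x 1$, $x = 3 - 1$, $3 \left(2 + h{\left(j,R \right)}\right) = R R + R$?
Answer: $\frac{3985}{144} \approx 27.674$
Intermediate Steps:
$h{\left(j,R \right)} = -2 + \frac{R}{3} + \frac{R^{2}}{3}$ ($h{\left(j,R \right)} = -2 + \frac{R R + R}{3} = -2 + \frac{R^{2} + R}{3} = -2 + \frac{R + R^{2}}{3} = -2 + \left(\frac{R}{3} + \frac{R^{2}}{3}\right) = -2 + \frac{R}{3} + \frac{R^{2}}{3}$)
$x = 2$ ($x = 3 - 1 = 2$)
$f = 0$ ($f = \frac{0 \cdot 2 \cdot 1}{7} = \frac{0 \cdot 1}{7} = \frac{1}{7} \cdot 0 = 0$)
$m{\left(Y \right)} = -7 + \frac{1}{9 Y}$ ($m{\left(Y \right)} = -7 + \frac{1}{9 \left(Y + 0\right)} = -7 + \frac{1}{9 Y}$)
$h{\left(-7,-11 \right)} + m{\left(\left(-1\right) \left(-16\right) \right)} = \left(-2 + \frac{1}{3} \left(-11\right) + \frac{\left(-11\right)^{2}}{3}\right) - \left(7 - \frac{1}{9 \left(\left(-1\right) \left(-16\right)\right)}\right) = \left(-2 - \frac{11}{3} + \frac{1}{3} \cdot 121\right) - \left(7 - \frac{1}{9 \cdot 16}\right) = \left(-2 - \frac{11}{3} + \frac{121}{3}\right) + \left(-7 + \frac{1}{9} \cdot \frac{1}{16}\right) = \frac{104}{3} + \left(-7 + \frac{1}{144}\right) = \frac{104}{3} - \frac{1007}{144} = \frac{3985}{144}$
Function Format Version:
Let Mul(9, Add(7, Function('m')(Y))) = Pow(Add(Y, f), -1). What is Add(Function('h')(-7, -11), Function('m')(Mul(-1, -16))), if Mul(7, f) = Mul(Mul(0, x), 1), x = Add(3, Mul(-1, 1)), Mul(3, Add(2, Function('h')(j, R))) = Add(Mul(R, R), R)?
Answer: Rational(3985, 144) ≈ 27.674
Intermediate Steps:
Function('h')(j, R) = Add(-2, Mul(Rational(1, 3), R), Mul(Rational(1, 3), Pow(R, 2))) (Function('h')(j, R) = Add(-2, Mul(Rational(1, 3), Add(Mul(R, R), R))) = Add(-2, Mul(Rational(1, 3), Add(Pow(R, 2), R))) = Add(-2, Mul(Rational(1, 3), Add(R, Pow(R, 2)))) = Add(-2, Add(Mul(Rational(1, 3), R), Mul(Rational(1, 3), Pow(R, 2)))) = Add(-2, Mul(Rational(1, 3), R), Mul(Rational(1, 3), Pow(R, 2))))
x = 2 (x = Add(3, -1) = 2)
f = 0 (f = Mul(Rational(1, 7), Mul(Mul(0, 2), 1)) = Mul(Rational(1, 7), Mul(0, 1)) = Mul(Rational(1, 7), 0) = 0)
Function('m')(Y) = Add(-7, Mul(Rational(1, 9), Pow(Y, -1))) (Function('m')(Y) = Add(-7, Mul(Rational(1, 9), Pow(Add(Y, 0), -1))) = Add(-7, Mul(Rational(1, 9), Pow(Y, -1))))
Add(Function('h')(-7, -11), Function('m')(Mul(-1, -16))) = Add(Add(-2, Mul(Rational(1, 3), -11), Mul(Rational(1, 3), Pow(-11, 2))), Add(-7, Mul(Rational(1, 9), Pow(Mul(-1, -16), -1)))) = Add(Add(-2, Rational(-11, 3), Mul(Rational(1, 3), 121)), Add(-7, Mul(Rational(1, 9), Pow(16, -1)))) = Add(Add(-2, Rational(-11, 3), Rational(121, 3)), Add(-7, Mul(Rational(1, 9), Rational(1, 16)))) = Add(Rational(104, 3), Add(-7, Rational(1, 144))) = Add(Rational(104, 3), Rational(-1007, 144)) = Rational(3985, 144)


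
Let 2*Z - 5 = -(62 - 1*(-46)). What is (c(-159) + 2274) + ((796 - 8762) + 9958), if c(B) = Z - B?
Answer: 8747/2 ≈ 4373.5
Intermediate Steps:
Z = -103/2 (Z = 5/2 + (-(62 - 1*(-46)))/2 = 5/2 + (-(62 + 46))/2 = 5/2 + (-1*108)/2 = 5/2 + (½)*(-108) = 5/2 - 54 = -103/2 ≈ -51.500)
c(B) = -103/2 - B
(c(-159) + 2274) + ((796 - 8762) + 9958) = ((-103/2 - 1*(-159)) + 2274) + ((796 - 8762) + 9958) = ((-103/2 + 159) + 2274) + (-7966 + 9958) = (215/2 + 2274) + 1992 = 4763/2 + 1992 = 8747/2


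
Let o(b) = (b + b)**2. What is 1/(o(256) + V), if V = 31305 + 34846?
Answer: 1/328295 ≈ 3.0460e-6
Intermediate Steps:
o(b) = 4*b**2 (o(b) = (2*b)**2 = 4*b**2)
V = 66151
1/(o(256) + V) = 1/(4*256**2 + 66151) = 1/(4*65536 + 66151) = 1/(262144 + 66151) = 1/328295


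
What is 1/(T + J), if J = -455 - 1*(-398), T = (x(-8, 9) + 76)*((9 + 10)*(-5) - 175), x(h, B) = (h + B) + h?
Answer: -1/18687 ≈ -5.3513e-5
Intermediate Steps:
x(h, B) = B + 2*h (x(h, B) = (B + h) + h = B + 2*h)
T = -18630 (T = ((9 + 2*(-8)) + 76)*((9 + 10)*(-5) - 175) = ((9 - 16) + 76)*(19*(-5) - 175) = (-7 + 76)*(-95 - 175) = 69*(-270) = -18630)
J = -57 (J = -455 + 398 = -57)
1/(T + J) = 1/(-18630 - 57) = 1/(-18687) = -1/18687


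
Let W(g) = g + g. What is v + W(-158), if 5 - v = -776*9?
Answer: 6673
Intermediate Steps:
W(g) = 2*g
v = 6989 (v = 5 - (-776)*9 = 5 - 1*(-6984) = 5 + 6984 = 6989)
v + W(-158) = 6989 + 2*(-158) = 6989 - 316 = 6673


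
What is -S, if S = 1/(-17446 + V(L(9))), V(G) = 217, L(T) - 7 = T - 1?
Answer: 1/17229 ≈ 5.8042e-5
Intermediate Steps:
L(T) = 6 + T (L(T) = 7 + (T - 1) = 7 + (-1 + T) = 6 + T)
S = -1/17229 (S = 1/(-17446 + 217) = 1/(-17229) = -1/17229 ≈ -5.8042e-5)
-S = -1*(-1/17229) = 1/17229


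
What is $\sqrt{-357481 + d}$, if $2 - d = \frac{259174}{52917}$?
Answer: $\frac{i \sqrt{1001029588141389}}{52917} \approx 597.9 i$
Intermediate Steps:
$d = - \frac{153340}{52917}$ ($d = 2 - \frac{259174}{52917} = - \frac{153340}{52917} \approx -2.8977$)
$\sqrt{-357481 + d} = \sqrt{-357481 - \frac{153340}{52917}} = \sqrt{- \frac{18916975417}{52917}} = \frac{i \sqrt{1001029588141389}}{52917}$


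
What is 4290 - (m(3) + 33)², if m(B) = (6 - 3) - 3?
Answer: 3201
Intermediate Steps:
m(B) = 0 (m(B) = 3 - 3 = 0)
4290 - (m(3) + 33)² = 4290 - (0 + 33)² = 4290 - 1*33² = 4290 - 1*1089 = 4290 - 1089 = 3201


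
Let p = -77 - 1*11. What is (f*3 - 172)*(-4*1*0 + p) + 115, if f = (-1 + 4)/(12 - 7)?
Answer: 75463/5 ≈ 15093.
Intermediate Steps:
p = -88 (p = -77 - 11 = -88)
f = ⅗ (f = 3/5 = 3*(⅕) = ⅗ ≈ 0.60000)
(f*3 - 172)*(-4*1*0 + p) + 115 = ((⅗)*3 - 172)*(-4*1*0 - 88) + 115 = (9/5 - 172)*(-4*0 - 88) + 115 = -851*(0 - 88)/5 + 115 = -851/5*(-88) + 115 = 74888/5 + 115 = 75463/5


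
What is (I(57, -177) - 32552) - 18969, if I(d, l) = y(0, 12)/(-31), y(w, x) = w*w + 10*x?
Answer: -1597271/31 ≈ -51525.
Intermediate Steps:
y(w, x) = w² + 10*x
I(d, l) = -120/31 (I(d, l) = (0² + 10*12)/(-31) = (0 + 120)*(-1/31) = 120*(-1/31) = -120/31)
(I(57, -177) - 32552) - 18969 = (-120/31 - 32552) - 18969 = -1009232/31 - 18969 = -1597271/31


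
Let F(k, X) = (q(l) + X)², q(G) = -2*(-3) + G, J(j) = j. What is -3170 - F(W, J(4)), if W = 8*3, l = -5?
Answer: -3195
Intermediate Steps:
W = 24
q(G) = 6 + G
F(k, X) = (1 + X)² (F(k, X) = ((6 - 5) + X)² = (1 + X)²)
-3170 - F(W, J(4)) = -3170 - (1 + 4)² = -3170 - 1*5² = -3170 - 1*25 = -3170 - 25 = -3195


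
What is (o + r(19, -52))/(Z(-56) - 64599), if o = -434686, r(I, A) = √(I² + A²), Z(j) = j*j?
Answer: 434686/61463 - √3065/61463 ≈ 7.0714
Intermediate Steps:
Z(j) = j²
r(I, A) = √(A² + I²)
(o + r(19, -52))/(Z(-56) - 64599) = (-434686 + √((-52)² + 19²))/((-56)² - 64599) = (-434686 + √(2704 + 361))/(3136 - 64599) = (-434686 + √3065)/(-61463) = (-434686 + √3065)*(-1/61463) = 434686/61463 - √3065/61463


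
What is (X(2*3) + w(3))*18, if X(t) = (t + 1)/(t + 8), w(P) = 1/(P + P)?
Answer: 12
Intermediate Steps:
w(P) = 1/(2*P)
X(t) = (1 + t)/(8 + t)
(X(2*3) + w(3))*18 = ((1 + 2*3)/(8 + 2*3) + (½)/3)*18 = ((1 + 6)/(8 + 6) + (½)*(⅓))*18 = (7/14 + ⅙)*18 = ((1/14)*7 + ⅙)*18 = (½ + ⅙)*18 = (⅔)*18 = 12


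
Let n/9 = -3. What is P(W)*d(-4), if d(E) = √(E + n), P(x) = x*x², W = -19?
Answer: -6859*I*√31 ≈ -38189.0*I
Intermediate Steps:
P(x) = x³
n = -27 (n = 9*(-3) = -27)
d(E) = √(-27 + E) (d(E) = √(E - 27) = √(-27 + E))
P(W)*d(-4) = (-19)³*√(-27 - 4) = -6859*I*√31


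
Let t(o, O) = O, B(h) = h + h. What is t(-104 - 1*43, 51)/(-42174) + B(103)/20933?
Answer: 230917/26752374 ≈ 0.0086316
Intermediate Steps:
B(h) = 2*h
t(-104 - 1*43, 51)/(-42174) + B(103)/20933 = 51/(-42174) + (2*103)/20933 = 51*(-1/42174) + 206*(1/20933) = -17/14058 + 206/20933 = 230917/26752374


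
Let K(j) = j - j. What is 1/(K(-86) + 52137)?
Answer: 1/52137 ≈ 1.9180e-5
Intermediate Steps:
K(j) = 0
1/(K(-86) + 52137) = 1/(0 + 52137) = 1/52137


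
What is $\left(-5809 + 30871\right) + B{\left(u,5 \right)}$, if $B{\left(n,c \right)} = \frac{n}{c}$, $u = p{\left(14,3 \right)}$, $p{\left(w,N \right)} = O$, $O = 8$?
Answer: $\frac{125318}{5} \approx 25064.0$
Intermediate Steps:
$p{\left(w,N \right)} = 8$
$u = 8$
$\left(-5809 + 30871\right) + B{\left(u,5 \right)} = \left(-5809 + 30871\right) + \frac{8}{5} = 25062 + 8 \cdot \frac{1}{5} = 25062 + \frac{8}{5} = \frac{125318}{5}$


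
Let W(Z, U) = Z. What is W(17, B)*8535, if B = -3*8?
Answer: 145095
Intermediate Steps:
B = -24
W(17, B)*8535 = 17*8535 = 145095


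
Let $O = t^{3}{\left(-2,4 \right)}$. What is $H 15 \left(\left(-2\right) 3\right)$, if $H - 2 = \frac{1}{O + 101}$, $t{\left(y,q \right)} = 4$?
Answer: $- \frac{1986}{11} \approx -180.55$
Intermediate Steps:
$O = 64$ ($O = 4^{3} = 64$)
$H = \frac{331}{165}$ ($H = 2 + \frac{1}{64 + 101} = 2 + \frac{1}{165} = \frac{331}{165} \approx 2.0061$)
$H 15 \left(\left(-2\right) 3\right) = \frac{331}{165} \cdot 15 \left(\left(-2\right) 3\right) = \frac{331}{11} \left(-6\right) = - \frac{1986}{11}$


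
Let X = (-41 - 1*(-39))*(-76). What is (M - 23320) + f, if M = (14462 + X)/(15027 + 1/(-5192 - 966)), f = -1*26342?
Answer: -4595445999418/92536265 ≈ -49661.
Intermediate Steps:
f = -26342
X = 152 (X = (-41 + 39)*(-76) = -2*(-76) = 152)
M = 89993012/92536265 (M = (14462 + 152)/(15027 + 1/(-5192 - 966)) = 14614/(15027 + 1/(-6158)) = 14614/(15027 - 1/6158) = 14614/(92536265/6158) = 14614*(6158/92536265) = 89993012/92536265 ≈ 0.97252)
(M - 23320) + f = (89993012/92536265 - 23320) - 26342 = -2157855706788/92536265 - 26342 = -4595445999418/92536265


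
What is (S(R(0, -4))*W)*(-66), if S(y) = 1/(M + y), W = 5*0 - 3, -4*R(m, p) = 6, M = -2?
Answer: -396/7 ≈ -56.571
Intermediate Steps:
R(m, p) = -3/2 (R(m, p) = -¼*6 = -3/2)
W = -3 (W = 0 - 3 = -3)
S(y) = 1/(-2 + y)
(S(R(0, -4))*W)*(-66) = (-3/(-2 - 3/2))*(-66) = (-3/(-7/2))*(-66) = -2/7*(-3)*(-66) = (6/7)*(-66) = -396/7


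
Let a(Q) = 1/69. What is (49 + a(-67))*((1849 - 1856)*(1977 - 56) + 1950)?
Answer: -38882854/69 ≈ -5.6352e+5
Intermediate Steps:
a(Q) = 1/69
(49 + a(-67))*((1849 - 1856)*(1977 - 56) + 1950) = (49 + 1/69)*((1849 - 1856)*(1977 - 56) + 1950) = 3382*(-7*1921 + 1950)/69 = 3382*(-13447 + 1950)/69 = (3382/69)*(-11497) = -38882854/69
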